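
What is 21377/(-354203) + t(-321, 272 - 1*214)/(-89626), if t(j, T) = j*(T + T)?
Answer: 5636583953/15872899039 ≈ 0.35511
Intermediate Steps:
t(j, T) = 2*T*j (t(j, T) = j*(2*T) = 2*T*j)
21377/(-354203) + t(-321, 272 - 1*214)/(-89626) = 21377/(-354203) + (2*(272 - 1*214)*(-321))/(-89626) = 21377*(-1/354203) + (2*(272 - 214)*(-321))*(-1/89626) = -21377/354203 + (2*58*(-321))*(-1/89626) = -21377/354203 - 37236*(-1/89626) = -21377/354203 + 18618/44813 = 5636583953/15872899039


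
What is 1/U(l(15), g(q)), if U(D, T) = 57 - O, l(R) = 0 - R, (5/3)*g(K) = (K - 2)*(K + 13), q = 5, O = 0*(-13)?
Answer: 1/57 ≈ 0.017544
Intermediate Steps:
O = 0
g(K) = 3*(-2 + K)*(13 + K)/5 (g(K) = 3*((K - 2)*(K + 13))/5 = 3*((-2 + K)*(13 + K))/5 = 3*(-2 + K)*(13 + K)/5)
l(R) = -R
U(D, T) = 57 (U(D, T) = 57 - 1*0 = 57 + 0 = 57)
1/U(l(15), g(q)) = 1/57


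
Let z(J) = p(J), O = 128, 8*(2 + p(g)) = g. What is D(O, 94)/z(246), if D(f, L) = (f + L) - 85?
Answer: 548/115 ≈ 4.7652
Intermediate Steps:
p(g) = -2 + g/8
D(f, L) = -85 + L + f (D(f, L) = (L + f) - 85 = -85 + L + f)
z(J) = -2 + J/8
D(O, 94)/z(246) = (-85 + 94 + 128)/(-2 + (1/8)*246) = 137/(-2 + 123/4) = 137/(115/4) = 137*(4/115) = 548/115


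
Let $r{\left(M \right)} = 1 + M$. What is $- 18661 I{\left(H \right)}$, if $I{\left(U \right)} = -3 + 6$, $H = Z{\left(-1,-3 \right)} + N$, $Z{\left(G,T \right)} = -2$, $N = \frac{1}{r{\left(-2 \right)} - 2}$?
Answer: $-55983$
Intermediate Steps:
$N = - \frac{1}{3}$ ($N = \frac{1}{\left(1 - 2\right) - 2} = \frac{1}{-1 - 2} = \frac{1}{-3} = - \frac{1}{3} \approx -0.33333$)
$H = - \frac{7}{3}$ ($H = -2 - \frac{1}{3} = - \frac{7}{3} \approx -2.3333$)
$I{\left(U \right)} = 3$
$- 18661 I{\left(H \right)} = \left(-18661\right) 3 = -55983$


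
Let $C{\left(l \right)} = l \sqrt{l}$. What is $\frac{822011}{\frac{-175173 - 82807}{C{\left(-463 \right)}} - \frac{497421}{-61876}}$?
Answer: $\frac{2511117006609002958649332}{279367940209351763527} + \frac{375914536641290622184640 i \sqrt{463}}{279367940209351763527} \approx 8988.6 + 28954.0 i$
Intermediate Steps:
$C{\left(l \right)} = l^{\frac{3}{2}}$
$\frac{822011}{\frac{-175173 - 82807}{C{\left(-463 \right)}} - \frac{497421}{-61876}} = \frac{822011}{\frac{-175173 - 82807}{\left(-463\right)^{\frac{3}{2}}} - \frac{497421}{-61876}} = \frac{822011}{- \frac{257980}{\left(-463\right) i \sqrt{463}} - - \frac{497421}{61876}} = \frac{822011}{- 257980 \frac{i \sqrt{463}}{214369} + \frac{497421}{61876}} = \frac{822011}{- \frac{257980 i \sqrt{463}}{214369} + \frac{497421}{61876}} = \frac{822011}{\frac{497421}{61876} - \frac{257980 i \sqrt{463}}{214369}}$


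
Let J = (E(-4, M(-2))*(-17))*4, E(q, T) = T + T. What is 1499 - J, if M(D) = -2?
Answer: 1227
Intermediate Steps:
E(q, T) = 2*T
J = 272 (J = ((2*(-2))*(-17))*4 = -4*(-17)*4 = 68*4 = 272)
1499 - J = 1499 - 1*272 = 1499 - 272 = 1227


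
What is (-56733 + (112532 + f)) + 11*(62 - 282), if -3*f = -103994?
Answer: 264131/3 ≈ 88044.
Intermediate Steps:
f = 103994/3 (f = -⅓*(-103994) = 103994/3 ≈ 34665.)
(-56733 + (112532 + f)) + 11*(62 - 282) = (-56733 + (112532 + 103994/3)) + 11*(62 - 282) = (-56733 + 441590/3) + 11*(-220) = 271391/3 - 2420 = 264131/3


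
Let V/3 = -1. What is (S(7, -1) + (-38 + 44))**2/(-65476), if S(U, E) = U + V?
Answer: -25/16369 ≈ -0.0015273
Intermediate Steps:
V = -3 (V = 3*(-1) = -3)
S(U, E) = -3 + U (S(U, E) = U - 3 = -3 + U)
(S(7, -1) + (-38 + 44))**2/(-65476) = ((-3 + 7) + (-38 + 44))**2/(-65476) = (4 + 6)**2*(-1/65476) = 10**2*(-1/65476) = 100*(-1/65476) = -25/16369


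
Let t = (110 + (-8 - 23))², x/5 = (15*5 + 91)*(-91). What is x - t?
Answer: -81771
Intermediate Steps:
x = -75530 (x = 5*((15*5 + 91)*(-91)) = 5*((75 + 91)*(-91)) = 5*(166*(-91)) = 5*(-15106) = -75530)
t = 6241 (t = (110 - 31)² = 79² = 6241)
x - t = -75530 - 1*6241 = -75530 - 6241 = -81771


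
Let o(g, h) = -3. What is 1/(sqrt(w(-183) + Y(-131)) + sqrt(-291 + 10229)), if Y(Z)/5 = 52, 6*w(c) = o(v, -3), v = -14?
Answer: 2/(sqrt(1038) + 2*sqrt(9938)) ≈ 0.0086357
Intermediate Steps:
w(c) = -1/2 (w(c) = (1/6)*(-3) = -1/2)
Y(Z) = 260 (Y(Z) = 5*52 = 260)
1/(sqrt(w(-183) + Y(-131)) + sqrt(-291 + 10229)) = 1/(sqrt(-1/2 + 260) + sqrt(-291 + 10229)) = 1/(sqrt(519/2) + sqrt(9938)) = 1/(sqrt(1038)/2 + sqrt(9938)) = 1/(sqrt(9938) + sqrt(1038)/2)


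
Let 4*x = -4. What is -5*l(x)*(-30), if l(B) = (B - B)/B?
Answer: 0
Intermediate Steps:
x = -1 (x = (¼)*(-4) = -1)
l(B) = 0 (l(B) = 0/B = 0)
-5*l(x)*(-30) = -5*0*(-30) = 0*(-30) = 0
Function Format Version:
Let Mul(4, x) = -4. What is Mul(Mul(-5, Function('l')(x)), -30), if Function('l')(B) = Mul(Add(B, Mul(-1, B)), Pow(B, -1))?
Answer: 0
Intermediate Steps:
x = -1 (x = Mul(Rational(1, 4), -4) = -1)
Function('l')(B) = 0 (Function('l')(B) = Mul(0, Pow(B, -1)) = 0)
Mul(Mul(-5, Function('l')(x)), -30) = Mul(Mul(-5, 0), -30) = Mul(0, -30) = 0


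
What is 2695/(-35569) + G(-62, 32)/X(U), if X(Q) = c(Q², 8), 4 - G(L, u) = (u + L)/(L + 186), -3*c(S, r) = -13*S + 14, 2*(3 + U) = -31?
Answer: -1426043963/19561918499 ≈ -0.072899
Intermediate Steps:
U = -37/2 (U = -3 + (½)*(-31) = -3 - 31/2 = -37/2 ≈ -18.500)
c(S, r) = -14/3 + 13*S/3 (c(S, r) = -(-13*S + 14)/3 = -(14 - 13*S)/3 = -14/3 + 13*S/3)
G(L, u) = 4 - (L + u)/(186 + L) (G(L, u) = 4 - (u + L)/(L + 186) = 4 - (L + u)/(186 + L))
X(Q) = -14/3 + 13*Q²/3
2695/(-35569) + G(-62, 32)/X(U) = 2695/(-35569) + ((744 - 1*32 + 3*(-62))/(186 - 62))/(-14/3 + 13*(-37/2)²/3) = 2695*(-1/35569) + ((744 - 32 - 186)/124)/(-14/3 + (13/3)*(1369/4)) = -2695/35569 + ((1/124)*526)/(-14/3 + 17797/12) = -2695/35569 + 263/(62*(17741/12)) = -2695/35569 + (263/62)*(12/17741) = -2695/35569 + 1578/549971 = -1426043963/19561918499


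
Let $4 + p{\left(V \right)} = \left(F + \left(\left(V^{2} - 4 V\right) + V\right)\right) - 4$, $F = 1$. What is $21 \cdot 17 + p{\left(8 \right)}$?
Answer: $390$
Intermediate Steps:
$p{\left(V \right)} = -7 + V^{2} - 3 V$ ($p{\left(V \right)} = -4 - \left(3 - V^{2} + 3 V\right) = -7 + V^{2} - 3 V$)
$21 \cdot 17 + p{\left(8 \right)} = 21 \cdot 17 - \left(31 - 64\right) = 357 - -33 = 357 + 33 = 390$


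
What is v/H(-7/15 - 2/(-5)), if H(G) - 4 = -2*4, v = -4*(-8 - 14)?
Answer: -22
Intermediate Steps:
v = 88 (v = -4*(-22) = 88)
H(G) = -4 (H(G) = 4 - 2*4 = 4 - 8 = -4)
v/H(-7/15 - 2/(-5)) = 88/(-4) = 88*(-1/4) = -22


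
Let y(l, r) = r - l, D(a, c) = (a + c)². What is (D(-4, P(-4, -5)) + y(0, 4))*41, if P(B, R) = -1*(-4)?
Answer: 164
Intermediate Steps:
P(B, R) = 4
(D(-4, P(-4, -5)) + y(0, 4))*41 = ((-4 + 4)² + (4 - 1*0))*41 = (0² + (4 + 0))*41 = (0 + 4)*41 = 4*41 = 164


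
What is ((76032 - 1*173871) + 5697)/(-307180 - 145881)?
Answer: 92142/453061 ≈ 0.20338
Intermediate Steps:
((76032 - 1*173871) + 5697)/(-307180 - 145881) = ((76032 - 173871) + 5697)/(-453061) = (-97839 + 5697)*(-1/453061) = -92142*(-1/453061) = 92142/453061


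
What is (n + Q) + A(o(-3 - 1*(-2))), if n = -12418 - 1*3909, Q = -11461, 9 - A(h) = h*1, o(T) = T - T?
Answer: -27779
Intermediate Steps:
o(T) = 0
A(h) = 9 - h
n = -16327 (n = -12418 - 3909 = -16327)
(n + Q) + A(o(-3 - 1*(-2))) = (-16327 - 11461) + (9 - 1*0) = -27788 + (9 + 0) = -27788 + 9 = -27779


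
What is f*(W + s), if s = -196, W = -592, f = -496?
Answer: 390848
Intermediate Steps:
f*(W + s) = -496*(-592 - 196) = -496*(-788) = 390848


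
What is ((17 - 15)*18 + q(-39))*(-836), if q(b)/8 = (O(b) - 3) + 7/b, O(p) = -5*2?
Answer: 2263888/39 ≈ 58048.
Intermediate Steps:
O(p) = -10
q(b) = -104 + 56/b (q(b) = 8*((-10 - 3) + 7/b) = 8*(-13 + 7/b) = -104 + 56/b)
((17 - 15)*18 + q(-39))*(-836) = ((17 - 15)*18 + (-104 + 56/(-39)))*(-836) = (2*18 + (-104 + 56*(-1/39)))*(-836) = (36 + (-104 - 56/39))*(-836) = (36 - 4112/39)*(-836) = -2708/39*(-836) = 2263888/39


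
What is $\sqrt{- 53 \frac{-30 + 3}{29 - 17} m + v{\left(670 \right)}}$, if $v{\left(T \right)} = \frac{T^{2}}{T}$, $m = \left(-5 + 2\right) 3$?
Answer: $\frac{i \sqrt{1613}}{2} \approx 20.081 i$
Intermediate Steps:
$m = -9$ ($m = \left(-3\right) 3 = -9$)
$v{\left(T \right)} = T$
$\sqrt{- 53 \frac{-30 + 3}{29 - 17} m + v{\left(670 \right)}} = \sqrt{- 53 \frac{-30 + 3}{29 - 17} \left(-9\right) + 670} = \sqrt{- 53 \left(- \frac{27}{12}\right) \left(-9\right) + 670} = \sqrt{- 53 \left(\left(-27\right) \frac{1}{12}\right) \left(-9\right) + 670} = \sqrt{\left(-53\right) \left(- \frac{9}{4}\right) \left(-9\right) + 670} = \sqrt{\frac{477}{4} \left(-9\right) + 670} = \sqrt{- \frac{4293}{4} + 670} = \sqrt{- \frac{1613}{4}} = \frac{i \sqrt{1613}}{2}$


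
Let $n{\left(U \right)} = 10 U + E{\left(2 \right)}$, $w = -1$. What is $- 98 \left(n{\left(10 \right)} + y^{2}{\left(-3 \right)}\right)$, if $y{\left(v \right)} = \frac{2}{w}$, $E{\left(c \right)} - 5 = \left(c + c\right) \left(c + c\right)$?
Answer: $-12250$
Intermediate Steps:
$E{\left(c \right)} = 5 + 4 c^{2}$ ($E{\left(c \right)} = 5 + \left(c + c\right) \left(c + c\right) = 5 + 2 c 2 c = 5 + 4 c^{2}$)
$y{\left(v \right)} = -2$ ($y{\left(v \right)} = \frac{2}{-1} = 2 \left(-1\right) = -2$)
$n{\left(U \right)} = 21 + 10 U$ ($n{\left(U \right)} = 10 U + \left(5 + 4 \cdot 2^{2}\right) = 10 U + \left(5 + 4 \cdot 4\right) = 10 U + \left(5 + 16\right) = 10 U + 21 = 21 + 10 U$)
$- 98 \left(n{\left(10 \right)} + y^{2}{\left(-3 \right)}\right) = - 98 \left(\left(21 + 10 \cdot 10\right) + \left(-2\right)^{2}\right) = - 98 \left(\left(21 + 100\right) + 4\right) = - 98 \left(121 + 4\right) = \left(-98\right) 125 = -12250$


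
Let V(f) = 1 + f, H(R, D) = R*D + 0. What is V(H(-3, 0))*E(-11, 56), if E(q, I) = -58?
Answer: -58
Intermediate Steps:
H(R, D) = D*R (H(R, D) = D*R + 0 = D*R)
V(H(-3, 0))*E(-11, 56) = (1 + 0*(-3))*(-58) = (1 + 0)*(-58) = 1*(-58) = -58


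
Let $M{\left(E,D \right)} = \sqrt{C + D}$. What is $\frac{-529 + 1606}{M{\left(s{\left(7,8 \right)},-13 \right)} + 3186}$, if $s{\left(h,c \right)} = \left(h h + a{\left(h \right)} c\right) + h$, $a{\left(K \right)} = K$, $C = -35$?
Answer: $\frac{571887}{1691774} - \frac{359 i \sqrt{3}}{845887} \approx 0.33804 - 0.00073509 i$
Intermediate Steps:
$s{\left(h,c \right)} = h + h^{2} + c h$ ($s{\left(h,c \right)} = \left(h h + h c\right) + h = \left(h^{2} + c h\right) + h = h + h^{2} + c h$)
$M{\left(E,D \right)} = \sqrt{-35 + D}$
$\frac{-529 + 1606}{M{\left(s{\left(7,8 \right)},-13 \right)} + 3186} = \frac{-529 + 1606}{\sqrt{-35 - 13} + 3186} = \frac{1077}{\sqrt{-48} + 3186} = \frac{1077}{4 i \sqrt{3} + 3186} = \frac{1077}{3186 + 4 i \sqrt{3}}$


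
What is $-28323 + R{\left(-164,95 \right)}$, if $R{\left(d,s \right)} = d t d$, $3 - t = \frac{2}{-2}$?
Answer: $79261$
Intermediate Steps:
$t = 4$ ($t = 3 - \frac{2}{-2} = 3 - 2 \left(- \frac{1}{2}\right) = 3 - -1 = 3 + 1 = 4$)
$R{\left(d,s \right)} = 4 d^{2}$ ($R{\left(d,s \right)} = d 4 d = 4 d d = 4 d^{2}$)
$-28323 + R{\left(-164,95 \right)} = -28323 + 4 \left(-164\right)^{2} = -28323 + 4 \cdot 26896 = -28323 + 107584 = 79261$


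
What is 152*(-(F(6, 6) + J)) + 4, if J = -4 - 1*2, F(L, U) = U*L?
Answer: -4556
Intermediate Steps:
F(L, U) = L*U
J = -6 (J = -4 - 2 = -6)
152*(-(F(6, 6) + J)) + 4 = 152*(-(6*6 - 6)) + 4 = 152*(-(36 - 6)) + 4 = 152*(-1*30) + 4 = 152*(-30) + 4 = -4560 + 4 = -4556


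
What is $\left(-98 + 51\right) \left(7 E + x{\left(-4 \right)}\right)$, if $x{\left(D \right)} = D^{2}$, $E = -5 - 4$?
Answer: $2209$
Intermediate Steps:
$E = -9$ ($E = -5 - 4 = -9$)
$\left(-98 + 51\right) \left(7 E + x{\left(-4 \right)}\right) = \left(-98 + 51\right) \left(7 \left(-9\right) + \left(-4\right)^{2}\right) = - 47 \left(-63 + 16\right) = \left(-47\right) \left(-47\right) = 2209$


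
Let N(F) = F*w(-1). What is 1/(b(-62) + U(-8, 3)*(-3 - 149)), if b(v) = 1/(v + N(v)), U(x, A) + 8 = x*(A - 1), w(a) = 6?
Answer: 434/1583231 ≈ 0.00027412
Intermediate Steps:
N(F) = 6*F (N(F) = F*6 = 6*F)
U(x, A) = -8 + x*(-1 + A) (U(x, A) = -8 + x*(A - 1) = -8 + x*(-1 + A))
b(v) = 1/(7*v) (b(v) = 1/(v + 6*v) = 1/(7*v))
1/(b(-62) + U(-8, 3)*(-3 - 149)) = 1/((⅐)/(-62) + (-8 - 1*(-8) + 3*(-8))*(-3 - 149)) = 1/((⅐)*(-1/62) + (-8 + 8 - 24)*(-152)) = 1/(-1/434 - 24*(-152)) = 1/(-1/434 + 3648) = 1/(1583231/434) = 434/1583231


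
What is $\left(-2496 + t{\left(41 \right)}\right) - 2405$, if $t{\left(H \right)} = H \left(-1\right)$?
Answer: $-4942$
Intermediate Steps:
$t{\left(H \right)} = - H$
$\left(-2496 + t{\left(41 \right)}\right) - 2405 = \left(-2496 - 41\right) - 2405 = -2537 - 2405 = -4942$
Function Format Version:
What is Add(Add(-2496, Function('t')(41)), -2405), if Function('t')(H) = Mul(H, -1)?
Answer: -4942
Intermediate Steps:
Function('t')(H) = Mul(-1, H)
Add(Add(-2496, Function('t')(41)), -2405) = Add(Add(-2496, Mul(-1, 41)), -2405) = Add(Add(-2496, -41), -2405) = Add(-2537, -2405) = -4942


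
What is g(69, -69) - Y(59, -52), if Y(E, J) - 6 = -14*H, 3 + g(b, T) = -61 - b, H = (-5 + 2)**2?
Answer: -13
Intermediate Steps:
H = 9 (H = (-3)**2 = 9)
g(b, T) = -64 - b (g(b, T) = -3 + (-61 - b) = -64 - b)
Y(E, J) = -120 (Y(E, J) = 6 - 14*9 = 6 - 126 = -120)
g(69, -69) - Y(59, -52) = (-64 - 1*69) - 1*(-120) = (-64 - 69) + 120 = -133 + 120 = -13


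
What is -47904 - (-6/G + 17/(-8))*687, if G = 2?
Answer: -355065/8 ≈ -44383.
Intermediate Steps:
-47904 - (-6/G + 17/(-8))*687 = -47904 - (-6/2 + 17/(-8))*687 = -47904 - (-6*½ + 17*(-⅛))*687 = -47904 - (-3 - 17/8)*687 = -47904 - (-41)*687/8 = -47904 - 1*(-28167/8) = -47904 + 28167/8 = -355065/8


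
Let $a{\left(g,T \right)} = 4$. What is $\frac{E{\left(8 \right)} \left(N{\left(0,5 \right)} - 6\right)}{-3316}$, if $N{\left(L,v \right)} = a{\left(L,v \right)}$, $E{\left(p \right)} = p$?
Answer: $\frac{4}{829} \approx 0.0048251$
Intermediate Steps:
$N{\left(L,v \right)} = 4$
$\frac{E{\left(8 \right)} \left(N{\left(0,5 \right)} - 6\right)}{-3316} = \frac{8 \left(4 - 6\right)}{-3316} = 8 \left(-2\right) \left(- \frac{1}{3316}\right) = \left(-16\right) \left(- \frac{1}{3316}\right) = \frac{4}{829}$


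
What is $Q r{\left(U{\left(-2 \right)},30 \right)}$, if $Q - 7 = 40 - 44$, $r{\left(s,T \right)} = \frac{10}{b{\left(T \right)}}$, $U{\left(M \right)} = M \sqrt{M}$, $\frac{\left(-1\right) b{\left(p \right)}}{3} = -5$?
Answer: $2$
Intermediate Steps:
$b{\left(p \right)} = 15$ ($b{\left(p \right)} = \left(-3\right) \left(-5\right) = 15$)
$U{\left(M \right)} = M^{\frac{3}{2}}$
$r{\left(s,T \right)} = \frac{2}{3}$ ($r{\left(s,T \right)} = \frac{10}{15} = 10 \cdot \frac{1}{15} = \frac{2}{3}$)
$Q = 3$ ($Q = 7 + \left(40 - 44\right) = 7 - 4 = 3$)
$Q r{\left(U{\left(-2 \right)},30 \right)} = 3 \cdot \frac{2}{3} = 2$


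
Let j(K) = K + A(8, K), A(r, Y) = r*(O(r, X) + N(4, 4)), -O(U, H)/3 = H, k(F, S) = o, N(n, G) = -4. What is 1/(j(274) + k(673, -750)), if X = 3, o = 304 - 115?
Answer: 1/359 ≈ 0.0027855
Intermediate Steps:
o = 189
k(F, S) = 189
O(U, H) = -3*H
A(r, Y) = -13*r (A(r, Y) = r*(-3*3 - 4) = r*(-9 - 4) = r*(-13) = -13*r)
j(K) = -104 + K (j(K) = K - 13*8 = K - 104 = -104 + K)
1/(j(274) + k(673, -750)) = 1/((-104 + 274) + 189) = 1/(170 + 189) = 1/359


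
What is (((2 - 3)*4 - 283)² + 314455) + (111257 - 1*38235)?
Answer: 469846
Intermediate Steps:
(((2 - 3)*4 - 283)² + 314455) + (111257 - 1*38235) = ((-1*4 - 283)² + 314455) + (111257 - 38235) = ((-4 - 283)² + 314455) + 73022 = ((-287)² + 314455) + 73022 = (82369 + 314455) + 73022 = 396824 + 73022 = 469846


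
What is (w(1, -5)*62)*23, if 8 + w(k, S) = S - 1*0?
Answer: -18538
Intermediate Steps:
w(k, S) = -8 + S (w(k, S) = -8 + (S - 1*0) = -8 + (S + 0) = -8 + S)
(w(1, -5)*62)*23 = ((-8 - 5)*62)*23 = -13*62*23 = -806*23 = -18538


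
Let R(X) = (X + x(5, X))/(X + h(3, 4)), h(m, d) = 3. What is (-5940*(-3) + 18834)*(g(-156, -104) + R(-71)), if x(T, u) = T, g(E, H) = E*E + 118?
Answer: 15238332363/17 ≈ 8.9637e+8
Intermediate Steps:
g(E, H) = 118 + E² (g(E, H) = E² + 118 = 118 + E²)
R(X) = (5 + X)/(3 + X) (R(X) = (X + 5)/(X + 3) = (5 + X)/(3 + X))
(-5940*(-3) + 18834)*(g(-156, -104) + R(-71)) = (-5940*(-3) + 18834)*((118 + (-156)²) + (5 - 71)/(3 - 71)) = (17820 + 18834)*((118 + 24336) - 66/(-68)) = 36654*(24454 - 1/68*(-66)) = 36654*(24454 + 33/34) = 36654*(831469/34) = 15238332363/17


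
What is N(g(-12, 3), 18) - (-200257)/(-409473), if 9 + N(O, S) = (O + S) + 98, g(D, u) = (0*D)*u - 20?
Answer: 35423894/409473 ≈ 86.511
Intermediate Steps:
g(D, u) = -20 (g(D, u) = 0*u - 20 = 0 - 20 = -20)
N(O, S) = 89 + O + S (N(O, S) = -9 + ((O + S) + 98) = -9 + (98 + O + S) = 89 + O + S)
N(g(-12, 3), 18) - (-200257)/(-409473) = (89 - 20 + 18) - (-200257)/(-409473) = 87 - (-200257)*(-1)/409473 = 87 - 1*200257/409473 = 87 - 200257/409473 = 35423894/409473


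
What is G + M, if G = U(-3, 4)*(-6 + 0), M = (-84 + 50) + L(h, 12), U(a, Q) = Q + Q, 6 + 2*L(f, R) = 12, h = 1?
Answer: -79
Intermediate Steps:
L(f, R) = 3 (L(f, R) = -3 + (½)*12 = -3 + 6 = 3)
U(a, Q) = 2*Q
M = -31 (M = (-84 + 50) + 3 = -34 + 3 = -31)
G = -48 (G = (2*4)*(-6 + 0) = 8*(-6) = -48)
G + M = -48 - 31 = -79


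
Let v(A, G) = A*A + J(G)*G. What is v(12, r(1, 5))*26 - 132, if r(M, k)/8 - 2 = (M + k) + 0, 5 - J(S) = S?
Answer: -94564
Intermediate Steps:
J(S) = 5 - S
r(M, k) = 16 + 8*M + 8*k (r(M, k) = 16 + 8*((M + k) + 0) = 16 + 8*(M + k) = 16 + (8*M + 8*k) = 16 + 8*M + 8*k)
v(A, G) = A**2 + G*(5 - G) (v(A, G) = A*A + (5 - G)*G = A**2 + G*(5 - G))
v(12, r(1, 5))*26 - 132 = (12**2 - (16 + 8*1 + 8*5)*(-5 + (16 + 8*1 + 8*5)))*26 - 132 = (144 - (16 + 8 + 40)*(-5 + (16 + 8 + 40)))*26 - 132 = (144 - 1*64*(-5 + 64))*26 - 132 = (144 - 1*64*59)*26 - 132 = (144 - 3776)*26 - 132 = -3632*26 - 132 = -94432 - 132 = -94564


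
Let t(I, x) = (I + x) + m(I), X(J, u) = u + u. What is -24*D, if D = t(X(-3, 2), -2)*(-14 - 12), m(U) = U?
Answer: 3744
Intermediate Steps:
X(J, u) = 2*u
t(I, x) = x + 2*I (t(I, x) = (I + x) + I = x + 2*I)
D = -156 (D = (-2 + 2*(2*2))*(-14 - 12) = (-2 + 2*4)*(-26) = (-2 + 8)*(-26) = 6*(-26) = -156)
-24*D = -24*(-156) = 3744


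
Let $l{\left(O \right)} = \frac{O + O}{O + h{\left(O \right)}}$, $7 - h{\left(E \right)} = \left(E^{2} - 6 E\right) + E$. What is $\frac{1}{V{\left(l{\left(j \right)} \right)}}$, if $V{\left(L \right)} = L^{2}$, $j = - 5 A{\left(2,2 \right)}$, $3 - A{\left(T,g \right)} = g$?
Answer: $\frac{576}{25} \approx 23.04$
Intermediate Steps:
$h{\left(E \right)} = 7 - E^{2} + 5 E$ ($h{\left(E \right)} = 7 - \left(\left(E^{2} - 6 E\right) + E\right) = 7 - \left(E^{2} - 5 E\right) = 7 - E^{2} + 5 E$)
$A{\left(T,g \right)} = 3 - g$
$j = -5$ ($j = - 5 \left(3 - 2\right) = \left(-5\right) 1 = -5$)
$l{\left(O \right)} = \frac{2 O}{7 - O^{2} + 6 O}$ ($l{\left(O \right)} = \frac{O + O}{O + \left(7 - O^{2} + 5 O\right)} = \frac{2 O}{7 - O^{2} + 6 O}$)
$\frac{1}{V{\left(l{\left(j \right)} \right)}} = \frac{1}{\left(2 \left(-5\right) \frac{1}{7 - \left(-5\right)^{2} + 6 \left(-5\right)}\right)^{2}} = \frac{1}{\left(2 \left(-5\right) \frac{1}{7 - 25 - 30}\right)^{2}} = \frac{1}{\left(2 \left(-5\right) \frac{1}{-48}\right)^{2}} = \frac{1}{\left(2 \left(-5\right) \left(- \frac{1}{48}\right)\right)^{2}} = \frac{1}{\left(\frac{5}{24}\right)^{2}} = \frac{1}{\frac{25}{576}} = \frac{576}{25}$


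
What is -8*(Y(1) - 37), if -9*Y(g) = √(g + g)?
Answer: 296 + 8*√2/9 ≈ 297.26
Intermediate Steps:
Y(g) = -√2*√g/9 (Y(g) = -√(g + g)/9 = -√2*√g/9)
-8*(Y(1) - 37) = -8*(-√2*√1/9 - 37) = -8*(-⅑*√2*1 - 37) = -8*(-√2/9 - 37) = -8*(-37 - √2/9) = 296 + 8*√2/9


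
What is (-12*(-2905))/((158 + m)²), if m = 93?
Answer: 34860/63001 ≈ 0.55332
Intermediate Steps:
(-12*(-2905))/((158 + m)²) = (-12*(-2905))/((158 + 93)²) = 34860/(251²) = 34860/63001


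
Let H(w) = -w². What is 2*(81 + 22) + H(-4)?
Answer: 190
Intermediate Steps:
2*(81 + 22) + H(-4) = 2*(81 + 22) - 1*(-4)² = 2*103 - 1*16 = 206 - 16 = 190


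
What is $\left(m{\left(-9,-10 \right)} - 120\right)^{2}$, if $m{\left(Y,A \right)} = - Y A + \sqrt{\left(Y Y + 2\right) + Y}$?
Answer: $\left(210 - \sqrt{74}\right)^{2} \approx 40561.0$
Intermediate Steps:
$m{\left(Y,A \right)} = \sqrt{2 + Y + Y^{2}} - A Y$ ($m{\left(Y,A \right)} = - A Y + \sqrt{\left(Y^{2} + 2\right) + Y} = - A Y + \sqrt{\left(2 + Y^{2}\right) + Y} = - A Y + \sqrt{2 + Y + Y^{2}} = \sqrt{2 + Y + Y^{2}} - A Y$)
$\left(m{\left(-9,-10 \right)} - 120\right)^{2} = \left(\left(\sqrt{2 - 9 + \left(-9\right)^{2}} - \left(-10\right) \left(-9\right)\right) - 120\right)^{2} = \left(\left(\sqrt{2 - 9 + 81} - 90\right) - 120\right)^{2} = \left(\left(\sqrt{74} - 90\right) - 120\right)^{2} = \left(\left(-90 + \sqrt{74}\right) - 120\right)^{2} = \left(-210 + \sqrt{74}\right)^{2}$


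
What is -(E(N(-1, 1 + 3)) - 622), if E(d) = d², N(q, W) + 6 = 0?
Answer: 586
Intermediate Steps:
N(q, W) = -6 (N(q, W) = -6 + 0 = -6)
-(E(N(-1, 1 + 3)) - 622) = -((-6)² - 622) = -(36 - 622) = -1*(-586) = 586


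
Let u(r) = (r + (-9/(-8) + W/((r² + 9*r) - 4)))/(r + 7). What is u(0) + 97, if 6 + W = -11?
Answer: 5475/56 ≈ 97.768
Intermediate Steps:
W = -17 (W = -6 - 11 = -17)
u(r) = (9/8 + r - 17/(-4 + r² + 9*r))/(7 + r) (u(r) = (r + (-9/(-8) - 17/((r² + 9*r) - 4)))/(r + 7) = (r + (-9*(-⅛) - 17/(-4 + r² + 9*r)))/(7 + r) = (r + (9/8 - 17/(-4 + r² + 9*r)))/(7 + r) = (9/8 + r - 17/(-4 + r² + 9*r))/(7 + r))
u(0) + 97 = (-172 + 8*0³ + 49*0 + 81*0²)/(8*(-28 + 0³ + 16*0² + 59*0)) + 97 = (-172 + 8*0 + 0 + 81*0)/(8*(-28 + 0 + 16*0 + 0)) + 97 = (-172 + 0 + 0 + 0)/(8*(-28 + 0 + 0 + 0)) + 97 = (⅛)*(-172)/(-28) + 97 = (⅛)*(-1/28)*(-172) + 97 = 43/56 + 97 = 5475/56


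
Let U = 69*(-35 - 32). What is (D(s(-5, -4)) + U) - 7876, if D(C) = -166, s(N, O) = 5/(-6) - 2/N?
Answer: -12665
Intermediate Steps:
s(N, O) = -⅚ - 2/N (s(N, O) = 5*(-⅙) - 2/N = -⅚ - 2/N)
U = -4623 (U = 69*(-67) = -4623)
(D(s(-5, -4)) + U) - 7876 = (-166 - 4623) - 7876 = -4789 - 7876 = -12665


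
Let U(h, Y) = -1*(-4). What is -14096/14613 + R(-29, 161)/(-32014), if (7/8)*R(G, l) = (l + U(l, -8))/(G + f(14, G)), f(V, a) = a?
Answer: -45799016126/47483789073 ≈ -0.96452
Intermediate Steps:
U(h, Y) = 4
R(G, l) = 4*(4 + l)/(7*G) (R(G, l) = 8*((l + 4)/(G + G))/7 = 8*((4 + l)/((2*G)))/7 = 8*((4 + l)*(1/(2*G)))/7 = 8*((4 + l)/(2*G))/7 = 4*(4 + l)/(7*G))
-14096/14613 + R(-29, 161)/(-32014) = -14096/14613 + ((4/7)*(4 + 161)/(-29))/(-32014) = -14096*1/14613 + ((4/7)*(-1/29)*165)*(-1/32014) = -14096/14613 - 660/203*(-1/32014) = -14096/14613 + 330/3249421 = -45799016126/47483789073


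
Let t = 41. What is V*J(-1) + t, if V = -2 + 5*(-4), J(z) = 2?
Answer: -3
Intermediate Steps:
V = -22 (V = -2 - 20 = -22)
V*J(-1) + t = -22*2 + 41 = -44 + 41 = -3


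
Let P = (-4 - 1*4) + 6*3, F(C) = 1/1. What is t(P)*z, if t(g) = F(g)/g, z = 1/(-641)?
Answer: -1/6410 ≈ -0.00015601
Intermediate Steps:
F(C) = 1
z = -1/641 ≈ -0.0015601
P = 10 (P = (-4 - 4) + 18 = -8 + 18 = 10)
t(g) = 1/g
t(P)*z = -1/641/10 = (1/10)*(-1/641) = -1/6410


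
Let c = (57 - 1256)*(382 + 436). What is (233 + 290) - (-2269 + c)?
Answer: 983574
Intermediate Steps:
c = -980782 (c = -1199*818 = -980782)
(233 + 290) - (-2269 + c) = (233 + 290) - (-2269 - 980782) = 523 - 1*(-983051) = 523 + 983051 = 983574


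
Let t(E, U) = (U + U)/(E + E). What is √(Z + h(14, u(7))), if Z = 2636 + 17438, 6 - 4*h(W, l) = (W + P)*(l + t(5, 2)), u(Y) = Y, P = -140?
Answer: √507715/5 ≈ 142.51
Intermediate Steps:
t(E, U) = U/E (t(E, U) = (2*U)/((2*E)) = (2*U)*(1/(2*E)) = U/E)
h(W, l) = 3/2 - (-140 + W)*(⅖ + l)/4 (h(W, l) = 3/2 - (W - 140)*(l + 2/5)/4 = 3/2 - (-140 + W)*(l + 2*(⅕))/4 = 3/2 - (-140 + W)*(l + ⅖)/4 = 3/2 - (-140 + W)*(⅖ + l)/4)
Z = 20074
√(Z + h(14, u(7))) = √(20074 + (31/2 + 35*7 - ⅒*14 - ¼*14*7)) = √(20074 + (31/2 + 245 - 7/5 - 49/2)) = √(20074 + 1173/5) = √(101543/5) = √507715/5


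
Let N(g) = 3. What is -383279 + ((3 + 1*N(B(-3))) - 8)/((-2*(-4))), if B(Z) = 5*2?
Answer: -1533117/4 ≈ -3.8328e+5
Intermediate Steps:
B(Z) = 10
-383279 + ((3 + 1*N(B(-3))) - 8)/((-2*(-4))) = -383279 + ((3 + 1*3) - 8)/((-2*(-4))) = -383279 + ((3 + 3) - 8)/8 = -383279 + (6 - 8)*(⅛) = -383279 - 2*⅛ = -383279 - ¼ = -1533117/4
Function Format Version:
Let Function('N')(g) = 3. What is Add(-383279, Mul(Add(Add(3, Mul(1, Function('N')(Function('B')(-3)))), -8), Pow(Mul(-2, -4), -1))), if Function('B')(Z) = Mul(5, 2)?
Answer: Rational(-1533117, 4) ≈ -3.8328e+5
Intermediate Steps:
Function('B')(Z) = 10
Add(-383279, Mul(Add(Add(3, Mul(1, Function('N')(Function('B')(-3)))), -8), Pow(Mul(-2, -4), -1))) = Add(-383279, Mul(Add(Add(3, Mul(1, 3)), -8), Pow(Mul(-2, -4), -1))) = Add(-383279, Mul(Add(Add(3, 3), -8), Pow(8, -1))) = Add(-383279, Mul(Add(6, -8), Rational(1, 8))) = Add(-383279, Mul(-2, Rational(1, 8))) = Add(-383279, Rational(-1, 4)) = Rational(-1533117, 4)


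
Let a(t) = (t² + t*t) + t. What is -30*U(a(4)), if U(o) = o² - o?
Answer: -37800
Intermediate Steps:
a(t) = t + 2*t² (a(t) = (t² + t²) + t = 2*t² + t = t + 2*t²)
-30*U(a(4)) = -30*4*(1 + 2*4)*(-1 + 4*(1 + 2*4)) = -30*4*(1 + 8)*(-1 + 4*(1 + 8)) = -30*4*9*(-1 + 4*9) = -1080*(-1 + 36) = -1080*35 = -30*1260 = -37800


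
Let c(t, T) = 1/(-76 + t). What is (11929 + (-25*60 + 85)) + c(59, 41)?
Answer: 178737/17 ≈ 10514.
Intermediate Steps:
(11929 + (-25*60 + 85)) + c(59, 41) = (11929 + (-25*60 + 85)) + 1/(-76 + 59) = (11929 + (-1500 + 85)) + 1/(-17) = (11929 - 1415) - 1/17 = 10514 - 1/17 = 178737/17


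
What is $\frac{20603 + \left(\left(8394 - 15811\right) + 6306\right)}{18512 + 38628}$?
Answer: $\frac{4873}{14285} \approx 0.34113$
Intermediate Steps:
$\frac{20603 + \left(\left(8394 - 15811\right) + 6306\right)}{18512 + 38628} = \frac{20603 + \left(-7417 + 6306\right)}{57140} = \left(20603 - 1111\right) \frac{1}{57140} = 19492 \cdot \frac{1}{57140} = \frac{4873}{14285}$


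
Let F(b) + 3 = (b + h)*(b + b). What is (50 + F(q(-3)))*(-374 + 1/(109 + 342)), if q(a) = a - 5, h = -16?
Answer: -72698063/451 ≈ -1.6119e+5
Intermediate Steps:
q(a) = -5 + a
F(b) = -3 + 2*b*(-16 + b) (F(b) = -3 + (b - 16)*(b + b) = -3 + (-16 + b)*(2*b) = -3 + 2*b*(-16 + b))
(50 + F(q(-3)))*(-374 + 1/(109 + 342)) = (50 + (-3 - 32*(-5 - 3) + 2*(-5 - 3)**2))*(-374 + 1/(109 + 342)) = (50 + (-3 - 32*(-8) + 2*(-8)**2))*(-374 + 1/451) = (50 + (-3 + 256 + 2*64))*(-374 + 1/451) = (50 + (-3 + 256 + 128))*(-168673/451) = (50 + 381)*(-168673/451) = 431*(-168673/451) = -72698063/451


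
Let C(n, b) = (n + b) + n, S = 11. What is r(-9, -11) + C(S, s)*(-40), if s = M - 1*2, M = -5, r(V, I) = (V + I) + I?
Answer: -631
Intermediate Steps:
r(V, I) = V + 2*I (r(V, I) = (I + V) + I = V + 2*I)
s = -7 (s = -5 - 1*2 = -5 - 2 = -7)
C(n, b) = b + 2*n (C(n, b) = (b + n) + n = b + 2*n)
r(-9, -11) + C(S, s)*(-40) = (-9 + 2*(-11)) + (-7 + 2*11)*(-40) = (-9 - 22) + (-7 + 22)*(-40) = -31 + 15*(-40) = -31 - 600 = -631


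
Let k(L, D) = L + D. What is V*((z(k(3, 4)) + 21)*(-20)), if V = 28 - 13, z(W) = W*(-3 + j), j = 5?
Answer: -10500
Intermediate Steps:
k(L, D) = D + L
z(W) = 2*W (z(W) = W*(-3 + 5) = W*2 = 2*W)
V = 15
V*((z(k(3, 4)) + 21)*(-20)) = 15*((2*(4 + 3) + 21)*(-20)) = 15*((2*7 + 21)*(-20)) = 15*((14 + 21)*(-20)) = 15*(35*(-20)) = 15*(-700) = -10500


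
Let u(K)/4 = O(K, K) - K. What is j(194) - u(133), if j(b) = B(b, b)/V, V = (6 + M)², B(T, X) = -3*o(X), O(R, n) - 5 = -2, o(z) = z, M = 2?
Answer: 16349/32 ≈ 510.91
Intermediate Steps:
O(R, n) = 3 (O(R, n) = 5 - 2 = 3)
B(T, X) = -3*X
V = 64 (V = (6 + 2)² = 8² = 64)
j(b) = -3*b/64
u(K) = 12 - 4*K (u(K) = 4*(3 - K) = 12 - 4*K)
j(194) - u(133) = -3/64*194 - (12 - 4*133) = -291/32 - (12 - 532) = -291/32 - 1*(-520) = -291/32 + 520 = 16349/32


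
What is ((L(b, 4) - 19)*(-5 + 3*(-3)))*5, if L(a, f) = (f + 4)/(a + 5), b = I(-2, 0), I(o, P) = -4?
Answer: 770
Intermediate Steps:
b = -4
L(a, f) = (4 + f)/(5 + a)
((L(b, 4) - 19)*(-5 + 3*(-3)))*5 = (((4 + 4)/(5 - 4) - 19)*(-5 + 3*(-3)))*5 = ((8/1 - 19)*(-5 - 9))*5 = ((1*8 - 19)*(-14))*5 = ((8 - 19)*(-14))*5 = -11*(-14)*5 = 154*5 = 770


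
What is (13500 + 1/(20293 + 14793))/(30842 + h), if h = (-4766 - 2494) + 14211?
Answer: 473661001/1326005198 ≈ 0.35721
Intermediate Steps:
h = 6951 (h = -7260 + 14211 = 6951)
(13500 + 1/(20293 + 14793))/(30842 + h) = (13500 + 1/(20293 + 14793))/(30842 + 6951) = (13500 + 1/35086)/37793 = (13500 + 1/35086)*(1/37793) = (473661001/35086)*(1/37793) = 473661001/1326005198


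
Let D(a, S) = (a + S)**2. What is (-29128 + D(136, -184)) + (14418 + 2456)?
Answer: -9950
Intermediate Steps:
D(a, S) = (S + a)**2
(-29128 + D(136, -184)) + (14418 + 2456) = (-29128 + (-184 + 136)**2) + (14418 + 2456) = (-29128 + (-48)**2) + 16874 = (-29128 + 2304) + 16874 = -26824 + 16874 = -9950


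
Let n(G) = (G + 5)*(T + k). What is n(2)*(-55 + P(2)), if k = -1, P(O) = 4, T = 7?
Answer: -2142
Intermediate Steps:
n(G) = 30 + 6*G (n(G) = (G + 5)*(7 - 1) = (5 + G)*6 = 30 + 6*G)
n(2)*(-55 + P(2)) = (30 + 6*2)*(-55 + 4) = (30 + 12)*(-51) = 42*(-51) = -2142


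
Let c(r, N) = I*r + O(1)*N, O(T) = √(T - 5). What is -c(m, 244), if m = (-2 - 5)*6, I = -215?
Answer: -9030 - 488*I ≈ -9030.0 - 488.0*I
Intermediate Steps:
m = -42 (m = -7*6 = -42)
O(T) = √(-5 + T)
c(r, N) = -215*r + 2*I*N (c(r, N) = -215*r + √(-5 + 1)*N = -215*r + √(-4)*N = -215*r + (2*I)*N = -215*r + 2*I*N)
-c(m, 244) = -(-215*(-42) + 2*I*244) = -(9030 + 488*I) = -9030 - 488*I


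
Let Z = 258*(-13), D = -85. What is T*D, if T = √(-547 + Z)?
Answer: -85*I*√3901 ≈ -5308.9*I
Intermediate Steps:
Z = -3354
T = I*√3901 (T = √(-547 - 3354) = √(-3901) = I*√3901 ≈ 62.458*I)
T*D = (I*√3901)*(-85) = -85*I*√3901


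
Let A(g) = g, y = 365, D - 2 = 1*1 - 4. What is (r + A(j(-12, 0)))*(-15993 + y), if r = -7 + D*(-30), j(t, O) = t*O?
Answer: -359444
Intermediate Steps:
j(t, O) = O*t
D = -1 (D = 2 + (1*1 - 4) = 2 + (1 - 4) = 2 - 3 = -1)
r = 23 (r = -7 - 1*(-30) = -7 + 30 = 23)
(r + A(j(-12, 0)))*(-15993 + y) = (23 + 0*(-12))*(-15993 + 365) = (23 + 0)*(-15628) = 23*(-15628) = -359444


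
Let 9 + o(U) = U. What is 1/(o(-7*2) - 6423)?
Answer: -1/6446 ≈ -0.00015514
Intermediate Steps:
o(U) = -9 + U
1/(o(-7*2) - 6423) = 1/((-9 - 7*2) - 6423) = 1/((-9 - 14) - 6423) = 1/(-23 - 6423) = 1/(-6446) = -1/6446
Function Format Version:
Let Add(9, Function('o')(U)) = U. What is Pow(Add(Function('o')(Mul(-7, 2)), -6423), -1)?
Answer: Rational(-1, 6446) ≈ -0.00015514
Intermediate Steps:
Function('o')(U) = Add(-9, U)
Pow(Add(Function('o')(Mul(-7, 2)), -6423), -1) = Pow(Add(Add(-9, Mul(-7, 2)), -6423), -1) = Pow(Add(Add(-9, -14), -6423), -1) = Pow(Add(-23, -6423), -1) = Pow(-6446, -1) = Rational(-1, 6446)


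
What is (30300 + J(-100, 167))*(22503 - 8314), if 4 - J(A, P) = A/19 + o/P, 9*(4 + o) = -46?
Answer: 12281192266154/28557 ≈ 4.3006e+8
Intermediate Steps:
o = -82/9 (o = -4 + (⅑)*(-46) = -4 - 46/9 = -82/9 ≈ -9.1111)
J(A, P) = 4 - A/19 + 82/(9*P) (J(A, P) = 4 - (A/19 - 82/(9*P)) = 4 - (-82/(9*P) + A/19) = 4 + (-A/19 + 82/(9*P)) = 4 - A/19 + 82/(9*P))
(30300 + J(-100, 167))*(22503 - 8314) = (30300 + (4 - 1/19*(-100) + (82/9)/167))*(22503 - 8314) = (30300 + (4 + 100/19 + (82/9)*(1/167)))*14189 = (30300 + (4 + 100/19 + 82/1503))*14189 = (30300 + 266086/28557)*14189 = (865543186/28557)*14189 = 12281192266154/28557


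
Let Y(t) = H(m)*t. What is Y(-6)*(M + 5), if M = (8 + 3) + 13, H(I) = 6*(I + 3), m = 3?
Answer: -6264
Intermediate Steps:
H(I) = 18 + 6*I (H(I) = 6*(3 + I) = 18 + 6*I)
M = 24 (M = 11 + 13 = 24)
Y(t) = 36*t (Y(t) = (18 + 6*3)*t = (18 + 18)*t = 36*t)
Y(-6)*(M + 5) = (36*(-6))*(24 + 5) = -216*29 = -6264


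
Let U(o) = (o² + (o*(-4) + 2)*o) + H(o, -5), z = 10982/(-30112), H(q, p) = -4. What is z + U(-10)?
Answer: -4883635/15056 ≈ -324.36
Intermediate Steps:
z = -5491/15056 (z = 10982*(-1/30112) = -5491/15056 ≈ -0.36471)
U(o) = -4 + o² + o*(2 - 4*o) (U(o) = (o² + (o*(-4) + 2)*o) - 4 = (o² + (-4*o + 2)*o) - 4 = (o² + (2 - 4*o)*o) - 4 = (o² + o*(2 - 4*o)) - 4 = -4 + o² + o*(2 - 4*o))
z + U(-10) = -5491/15056 + (-4 - 3*(-10)² + 2*(-10)) = -5491/15056 + (-4 - 3*100 - 20) = -5491/15056 + (-4 - 300 - 20) = -5491/15056 - 324 = -4883635/15056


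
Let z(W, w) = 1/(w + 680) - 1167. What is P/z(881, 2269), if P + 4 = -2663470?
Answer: 357026583/156431 ≈ 2282.3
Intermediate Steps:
P = -2663474 (P = -4 - 2663470 = -2663474)
z(W, w) = -1167 + 1/(680 + w) (z(W, w) = 1/(680 + w) - 1167 = -1167 + 1/(680 + w))
P/z(881, 2269) = -2663474*(680 + 2269)/(-793559 - 1167*2269) = -2663474*2949/(-793559 - 2647923) = -2663474/((1/2949)*(-3441482)) = -2663474/(-3441482/2949) = -2663474*(-2949/3441482) = 357026583/156431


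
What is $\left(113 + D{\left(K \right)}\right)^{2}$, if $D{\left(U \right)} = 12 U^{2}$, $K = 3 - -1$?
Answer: $93025$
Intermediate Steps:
$K = 4$ ($K = 3 + 1 = 4$)
$\left(113 + D{\left(K \right)}\right)^{2} = \left(113 + 12 \cdot 4^{2}\right)^{2} = \left(113 + 12 \cdot 16\right)^{2} = \left(113 + 192\right)^{2} = 305^{2} = 93025$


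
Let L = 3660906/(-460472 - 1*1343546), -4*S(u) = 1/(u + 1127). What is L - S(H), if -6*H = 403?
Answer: -23276995227/11471750462 ≈ -2.0291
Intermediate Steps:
H = -403/6 (H = -1/6*403 = -403/6 ≈ -67.167)
S(u) = -1/(4*(1127 + u)) (S(u) = -1/(4*(u + 1127)) = -1/(4*(1127 + u)))
L = -1830453/902009 (L = 3660906/(-460472 - 1343546) = 3660906/(-1804018) = 3660906*(-1/1804018) = -1830453/902009 ≈ -2.0293)
L - S(H) = -1830453/902009 - (-1)/(4508 + 4*(-403/6)) = -1830453/902009 - (-1)/(4508 - 806/3) = -1830453/902009 - (-1)/12718/3 = -1830453/902009 - (-1)*3/12718 = -1830453/902009 - 1*(-3/12718) = -1830453/902009 + 3/12718 = -23276995227/11471750462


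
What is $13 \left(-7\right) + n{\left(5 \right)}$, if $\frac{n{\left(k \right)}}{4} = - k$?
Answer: $-111$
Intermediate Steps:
$n{\left(k \right)} = - 4 k$ ($n{\left(k \right)} = 4 \left(- k\right) = - 4 k$)
$13 \left(-7\right) + n{\left(5 \right)} = 13 \left(-7\right) - 20 = -91 - 20 = -111$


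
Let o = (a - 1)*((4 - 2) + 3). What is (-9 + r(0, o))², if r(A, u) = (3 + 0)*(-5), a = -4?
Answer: 576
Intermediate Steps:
o = -25 (o = (-4 - 1)*((4 - 2) + 3) = -5*(2 + 3) = -5*5 = -25)
r(A, u) = -15 (r(A, u) = 3*(-5) = -15)
(-9 + r(0, o))² = (-9 - 15)² = (-24)² = 576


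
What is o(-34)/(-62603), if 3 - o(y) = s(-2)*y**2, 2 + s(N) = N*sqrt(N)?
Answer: -2315/62603 - 2312*I*sqrt(2)/62603 ≈ -0.036979 - 0.052229*I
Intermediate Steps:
s(N) = -2 + N**(3/2) (s(N) = -2 + N*sqrt(N) = -2 + N**(3/2))
o(y) = 3 - y**2*(-2 - 2*I*sqrt(2)) (o(y) = 3 - (-2 + (-2)**(3/2))*y**2 = 3 - (-2 - 2*I*sqrt(2))*y**2 = 3 - y**2*(-2 - 2*I*sqrt(2)))
o(-34)/(-62603) = (3 + 2*(-34)**2*(1 + I*sqrt(2)))/(-62603) = (3 + 2*1156*(1 + I*sqrt(2)))*(-1/62603) = (3 + (2312 + 2312*I*sqrt(2)))*(-1/62603) = (2315 + 2312*I*sqrt(2))*(-1/62603) = -2315/62603 - 2312*I*sqrt(2)/62603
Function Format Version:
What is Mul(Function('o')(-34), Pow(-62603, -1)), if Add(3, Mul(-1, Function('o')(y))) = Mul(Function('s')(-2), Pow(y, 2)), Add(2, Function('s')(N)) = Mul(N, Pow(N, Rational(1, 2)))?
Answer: Add(Rational(-2315, 62603), Mul(Rational(-2312, 62603), I, Pow(2, Rational(1, 2)))) ≈ Add(-0.036979, Mul(-0.052229, I))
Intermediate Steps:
Function('s')(N) = Add(-2, Pow(N, Rational(3, 2))) (Function('s')(N) = Add(-2, Mul(N, Pow(N, Rational(1, 2)))) = Add(-2, Pow(N, Rational(3, 2))))
Function('o')(y) = Add(3, Mul(-1, Pow(y, 2), Add(-2, Mul(-2, I, Pow(2, Rational(1, 2)))))) (Function('o')(y) = Add(3, Mul(-1, Mul(Add(-2, Pow(-2, Rational(3, 2))), Pow(y, 2)))) = Add(3, Mul(-1, Mul(Add(-2, Mul(-2, I, Pow(2, Rational(1, 2)))), Pow(y, 2)))) = Add(3, Mul(-1, Mul(Pow(y, 2), Add(-2, Mul(-2, I, Pow(2, Rational(1, 2))))))) = Add(3, Mul(-1, Pow(y, 2), Add(-2, Mul(-2, I, Pow(2, Rational(1, 2)))))))
Mul(Function('o')(-34), Pow(-62603, -1)) = Mul(Add(3, Mul(2, Pow(-34, 2), Add(1, Mul(I, Pow(2, Rational(1, 2)))))), Pow(-62603, -1)) = Mul(Add(3, Mul(2, 1156, Add(1, Mul(I, Pow(2, Rational(1, 2)))))), Rational(-1, 62603)) = Mul(Add(3, Add(2312, Mul(2312, I, Pow(2, Rational(1, 2))))), Rational(-1, 62603)) = Mul(Add(2315, Mul(2312, I, Pow(2, Rational(1, 2)))), Rational(-1, 62603)) = Add(Rational(-2315, 62603), Mul(Rational(-2312, 62603), I, Pow(2, Rational(1, 2))))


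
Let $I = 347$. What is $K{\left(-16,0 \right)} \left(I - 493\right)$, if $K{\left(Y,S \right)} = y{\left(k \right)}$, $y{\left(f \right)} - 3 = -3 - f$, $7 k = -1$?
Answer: $- \frac{146}{7} \approx -20.857$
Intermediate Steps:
$k = - \frac{1}{7}$ ($k = \frac{1}{7} \left(-1\right) = - \frac{1}{7} \approx -0.14286$)
$y{\left(f \right)} = - f$ ($y{\left(f \right)} = 3 - \left(3 + f\right) = - f$)
$K{\left(Y,S \right)} = \frac{1}{7}$ ($K{\left(Y,S \right)} = \left(-1\right) \left(- \frac{1}{7}\right) = \frac{1}{7}$)
$K{\left(-16,0 \right)} \left(I - 493\right) = \frac{347 - 493}{7} = \frac{1}{7} \left(-146\right) = - \frac{146}{7}$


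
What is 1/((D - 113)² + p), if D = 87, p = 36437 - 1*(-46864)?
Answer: 1/83977 ≈ 1.1908e-5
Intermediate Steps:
p = 83301 (p = 36437 + 46864 = 83301)
1/((D - 113)² + p) = 1/((87 - 113)² + 83301) = 1/((-26)² + 83301) = 1/(676 + 83301) = 1/83977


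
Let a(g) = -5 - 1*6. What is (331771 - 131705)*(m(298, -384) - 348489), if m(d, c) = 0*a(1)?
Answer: -69720800274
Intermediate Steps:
a(g) = -11 (a(g) = -5 - 6 = -11)
m(d, c) = 0 (m(d, c) = 0*(-11) = 0)
(331771 - 131705)*(m(298, -384) - 348489) = (331771 - 131705)*(0 - 348489) = 200066*(-348489) = -69720800274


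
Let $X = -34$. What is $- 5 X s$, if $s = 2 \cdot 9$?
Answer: $3060$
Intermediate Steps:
$s = 18$
$- 5 X s = \left(-5\right) \left(-34\right) 18 = 170 \cdot 18 = 3060$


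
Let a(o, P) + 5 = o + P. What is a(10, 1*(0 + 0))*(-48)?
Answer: -240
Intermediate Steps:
a(o, P) = -5 + P + o (a(o, P) = -5 + (o + P) = -5 + (P + o) = -5 + P + o)
a(10, 1*(0 + 0))*(-48) = (-5 + 1*(0 + 0) + 10)*(-48) = (-5 + 1*0 + 10)*(-48) = (-5 + 0 + 10)*(-48) = 5*(-48) = -240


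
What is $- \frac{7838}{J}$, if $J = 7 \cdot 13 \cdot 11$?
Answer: $- \frac{7838}{1001} \approx -7.8302$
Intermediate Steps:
$J = 1001$ ($J = 91 \cdot 11 = 1001$)
$- \frac{7838}{J} = - \frac{7838}{1001}$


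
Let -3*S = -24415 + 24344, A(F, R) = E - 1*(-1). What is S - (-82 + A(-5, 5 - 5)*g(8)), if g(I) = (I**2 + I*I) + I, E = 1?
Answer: -499/3 ≈ -166.33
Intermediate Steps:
A(F, R) = 2 (A(F, R) = 1 - 1*(-1) = 1 + 1 = 2)
S = 71/3 (S = -(-24415 + 24344)/3 = -1/3*(-71) = 71/3 ≈ 23.667)
g(I) = I + 2*I**2 (g(I) = (I**2 + I**2) + I = 2*I**2 + I = I + 2*I**2)
S - (-82 + A(-5, 5 - 5)*g(8)) = 71/3 - (-82 + 2*(8*(1 + 2*8))) = 71/3 - (-82 + 2*(8*(1 + 16))) = 71/3 - (-82 + 2*(8*17)) = 71/3 - (-82 + 2*136) = 71/3 - (-82 + 272) = 71/3 - 1*190 = 71/3 - 190 = -499/3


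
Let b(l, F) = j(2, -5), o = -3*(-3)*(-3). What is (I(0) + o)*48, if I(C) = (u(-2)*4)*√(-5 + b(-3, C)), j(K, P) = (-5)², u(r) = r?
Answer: -1296 - 768*√5 ≈ -3013.3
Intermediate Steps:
o = -27 (o = 9*(-3) = -27)
j(K, P) = 25
b(l, F) = 25
I(C) = -16*√5 (I(C) = (-2*4)*√(-5 + 25) = -16*√5)
(I(0) + o)*48 = (-16*√5 - 27)*48 = (-27 - 16*√5)*48 = -1296 - 768*√5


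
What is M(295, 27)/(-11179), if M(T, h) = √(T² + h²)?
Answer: -√87754/11179 ≈ -0.026499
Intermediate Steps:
M(295, 27)/(-11179) = √(295² + 27²)/(-11179) = √(87025 + 729)*(-1/11179) = √87754*(-1/11179) = -√87754/11179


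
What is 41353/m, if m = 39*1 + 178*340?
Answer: 41353/60559 ≈ 0.68285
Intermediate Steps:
m = 60559 (m = 39 + 60520 = 60559)
41353/m = 41353/60559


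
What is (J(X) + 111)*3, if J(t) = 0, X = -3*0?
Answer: 333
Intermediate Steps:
X = 0
(J(X) + 111)*3 = (0 + 111)*3 = 111*3 = 333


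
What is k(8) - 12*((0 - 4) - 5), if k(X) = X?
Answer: 116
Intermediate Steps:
k(8) - 12*((0 - 4) - 5) = 8 - 12*((0 - 4) - 5) = 8 - 12*(-4 - 5) = 8 - 12*(-9) = 8 + 108 = 116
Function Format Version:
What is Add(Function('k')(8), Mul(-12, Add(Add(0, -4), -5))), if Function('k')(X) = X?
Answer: 116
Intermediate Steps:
Add(Function('k')(8), Mul(-12, Add(Add(0, -4), -5))) = Add(8, Mul(-12, Add(Add(0, -4), -5))) = Add(8, Mul(-12, Add(-4, -5))) = Add(8, Mul(-12, -9)) = Add(8, 108) = 116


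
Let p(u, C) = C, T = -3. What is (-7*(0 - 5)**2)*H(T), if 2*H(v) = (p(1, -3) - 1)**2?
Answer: -1400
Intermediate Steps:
H(v) = 8 (H(v) = (-3 - 1)**2/2 = (1/2)*(-4)**2 = (1/2)*16 = 8)
(-7*(0 - 5)**2)*H(T) = -7*(0 - 5)**2*8 = -7*(-5)**2*8 = -7*25*8 = -175*8 = -1400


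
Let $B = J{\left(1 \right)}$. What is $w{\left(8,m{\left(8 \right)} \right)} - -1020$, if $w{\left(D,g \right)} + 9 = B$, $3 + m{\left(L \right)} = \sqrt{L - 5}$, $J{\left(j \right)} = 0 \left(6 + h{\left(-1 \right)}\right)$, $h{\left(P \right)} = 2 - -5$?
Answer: $1011$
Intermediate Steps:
$h{\left(P \right)} = 7$ ($h{\left(P \right)} = 2 + 5 = 7$)
$J{\left(j \right)} = 0$ ($J{\left(j \right)} = 0 \left(6 + 7\right) = 0 \cdot 13 = 0$)
$m{\left(L \right)} = -3 + \sqrt{-5 + L}$ ($m{\left(L \right)} = -3 + \sqrt{L - 5} = -3 + \sqrt{-5 + L}$)
$B = 0$
$w{\left(D,g \right)} = -9$ ($w{\left(D,g \right)} = -9 + 0 = -9$)
$w{\left(8,m{\left(8 \right)} \right)} - -1020 = -9 - -1020 = -9 + 1020 = 1011$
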